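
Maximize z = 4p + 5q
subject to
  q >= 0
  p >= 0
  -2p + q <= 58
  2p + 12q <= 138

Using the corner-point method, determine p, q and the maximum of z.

Feasible corners and z = 4p + 5q:
  (0, 0) → z = 0
  (69, 0) → z = 276
  (0, 23/2) → z = 115/2

The optimum lies where q = 0 and 2p + 12q = 138.
Solving simultaneously gives p = 69, q = 0.

p = 69, q = 0, maximum z = 276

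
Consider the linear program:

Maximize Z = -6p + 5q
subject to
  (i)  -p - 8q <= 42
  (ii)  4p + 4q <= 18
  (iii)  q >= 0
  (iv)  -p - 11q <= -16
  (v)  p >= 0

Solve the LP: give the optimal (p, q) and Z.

p = 0, q = 9/2, maximum Z = 45/2

Corner points and Z = -6p + 5q:
  (67/20, 23/20) → Z = -287/20
  (0, 9/2) → Z = 45/2
  (0, 16/11) → Z = 80/11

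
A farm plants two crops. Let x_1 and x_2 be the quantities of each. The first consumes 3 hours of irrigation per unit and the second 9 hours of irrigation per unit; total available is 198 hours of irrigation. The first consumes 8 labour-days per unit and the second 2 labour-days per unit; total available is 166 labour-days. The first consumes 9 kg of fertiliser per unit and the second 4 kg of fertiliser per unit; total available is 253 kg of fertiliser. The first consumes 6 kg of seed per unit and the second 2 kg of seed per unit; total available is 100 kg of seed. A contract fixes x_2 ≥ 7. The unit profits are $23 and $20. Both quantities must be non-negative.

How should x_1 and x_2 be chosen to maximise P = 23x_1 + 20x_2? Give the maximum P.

x_1 = 21/2, x_2 = 37/2, maximum P = 1223/2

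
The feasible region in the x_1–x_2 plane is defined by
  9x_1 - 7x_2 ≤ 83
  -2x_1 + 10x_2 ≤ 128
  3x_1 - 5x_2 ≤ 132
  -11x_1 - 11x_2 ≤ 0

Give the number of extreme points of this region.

3

Pairwise boundary intersections that survive every other constraint:
  (863/38, 659/38)
  (83/16, -83/16)
  (-32/3, 32/3)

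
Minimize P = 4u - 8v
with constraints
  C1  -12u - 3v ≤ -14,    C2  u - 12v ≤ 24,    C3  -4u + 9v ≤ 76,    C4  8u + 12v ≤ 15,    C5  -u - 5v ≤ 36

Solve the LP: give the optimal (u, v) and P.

Feasible corners and P = 4u - 8v:
  (80/49, -274/147) → P = 3152/147
  (41/40, 17/30) → P = -13/30
  (13/3, -59/36) → P = 274/9

u = 41/40, v = 17/30, minimum P = -13/30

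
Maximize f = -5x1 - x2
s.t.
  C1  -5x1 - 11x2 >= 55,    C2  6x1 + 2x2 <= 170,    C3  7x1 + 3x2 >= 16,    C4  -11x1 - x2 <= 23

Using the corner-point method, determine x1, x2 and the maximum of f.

x1 = 11/2, x2 = -15/2, maximum f = -20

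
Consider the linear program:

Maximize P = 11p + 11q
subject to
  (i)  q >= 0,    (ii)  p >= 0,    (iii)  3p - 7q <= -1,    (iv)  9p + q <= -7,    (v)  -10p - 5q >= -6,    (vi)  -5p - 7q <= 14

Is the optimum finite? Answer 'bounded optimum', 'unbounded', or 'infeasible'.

infeasible

The boundaries q = 0 and 9p + q = -7 meet at (-7/9, 0), but that point violates p ≥ 0. Every candidate vertex is excluded by some other constraint, so the feasible region is empty.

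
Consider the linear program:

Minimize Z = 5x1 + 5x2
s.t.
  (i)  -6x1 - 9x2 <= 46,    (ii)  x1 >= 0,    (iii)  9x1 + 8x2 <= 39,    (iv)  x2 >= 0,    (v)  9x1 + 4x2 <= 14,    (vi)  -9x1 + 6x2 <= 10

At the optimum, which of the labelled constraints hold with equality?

Corner points and Z = 5x1 + 5x2:
  (0, 0) → Z = 0
  (0, 5/3) → Z = 25/3
  (14/9, 0) → Z = 70/9
  (22/45, 12/5) → Z = 130/9

The minimum is at (0, 0). Substituting into each constraint, equality holds for (ii) and (iv); the remaining constraints have slack.

(ii) and (iv)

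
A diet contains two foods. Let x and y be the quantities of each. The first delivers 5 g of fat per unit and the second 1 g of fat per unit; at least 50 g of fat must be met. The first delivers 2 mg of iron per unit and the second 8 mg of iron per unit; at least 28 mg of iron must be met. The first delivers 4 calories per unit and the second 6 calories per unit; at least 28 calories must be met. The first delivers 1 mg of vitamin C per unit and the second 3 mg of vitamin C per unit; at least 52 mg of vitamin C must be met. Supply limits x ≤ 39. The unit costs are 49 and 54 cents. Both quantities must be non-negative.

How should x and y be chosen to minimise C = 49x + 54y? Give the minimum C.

The feasible region is unbounded (it extends along (0, 1)), but C strictly increases along every unbounded feasible direction, so there is no improving ray and the minimum is attained at a vertex.

The optimum lies where 5x + y = 50 and x + 3y = 52.
Solving simultaneously gives x = 7, y = 15.

x = 7, y = 15, minimum C = 1153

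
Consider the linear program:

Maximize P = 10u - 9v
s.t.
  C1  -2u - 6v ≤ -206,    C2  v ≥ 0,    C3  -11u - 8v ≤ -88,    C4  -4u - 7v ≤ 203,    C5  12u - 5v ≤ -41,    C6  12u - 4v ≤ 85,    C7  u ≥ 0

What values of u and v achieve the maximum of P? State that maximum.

u = 392/41, v = 1277/41, maximum P = -7573/41

Vertices and P = 10u - 9v:
  (392/41, 1277/41) → P = -7573/41
  (0, 103/3) → P = -309
  (589/12, 126) → P = -3859/6
The feasible region is unbounded (it extends along (0, 1), (1, 3)), but P strictly decreases along every unbounded feasible direction, so there is no improving ray and the maximum is attained at a vertex.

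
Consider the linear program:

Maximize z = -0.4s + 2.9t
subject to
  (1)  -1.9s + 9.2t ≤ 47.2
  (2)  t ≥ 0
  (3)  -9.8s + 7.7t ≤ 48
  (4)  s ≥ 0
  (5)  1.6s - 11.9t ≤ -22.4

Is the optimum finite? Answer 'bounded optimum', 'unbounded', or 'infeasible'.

From the feasible point (0, 118/23), moving in the direction (9.2, 1.9) keeps every constraint satisfied while z increases without bound.

unbounded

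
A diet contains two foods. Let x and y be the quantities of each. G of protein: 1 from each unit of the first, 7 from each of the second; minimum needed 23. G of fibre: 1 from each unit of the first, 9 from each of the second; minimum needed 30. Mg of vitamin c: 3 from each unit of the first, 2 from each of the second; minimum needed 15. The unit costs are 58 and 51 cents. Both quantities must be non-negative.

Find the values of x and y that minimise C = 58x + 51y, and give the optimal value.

x = 3, y = 3, minimum C = 327

The feasible region is unbounded (it extends along (0, 1), (1, 0)), but C strictly increases along every unbounded feasible direction, so there is no improving ray and the minimum is attained at a vertex.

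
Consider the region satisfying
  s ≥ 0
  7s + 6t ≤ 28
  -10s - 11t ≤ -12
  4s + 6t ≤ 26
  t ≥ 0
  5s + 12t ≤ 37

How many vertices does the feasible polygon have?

5

Of the 15 pairwise boundary intersections, those satisfying every inequality are:
  (0, 12/11)
  (0, 37/12)
  (4, 0)
  (19/9, 119/54)
  (6/5, 0)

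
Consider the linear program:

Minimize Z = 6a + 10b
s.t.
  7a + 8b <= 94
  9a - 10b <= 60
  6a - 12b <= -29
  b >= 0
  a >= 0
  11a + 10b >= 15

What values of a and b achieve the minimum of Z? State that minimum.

Vertices and Z = 6a + 10b:
  (224/33, 767/132) → Z = 593/6
  (0, 47/4) → Z = 235/2
  (0, 29/12) → Z = 145/6

a = 0, b = 29/12, minimum Z = 145/6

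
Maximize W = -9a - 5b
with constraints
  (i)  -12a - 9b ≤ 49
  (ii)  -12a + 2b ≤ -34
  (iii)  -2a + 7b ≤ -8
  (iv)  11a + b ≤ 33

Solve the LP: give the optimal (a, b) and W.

Extreme points and W = -9a - 5b:
  (52/33, -83/11) → W = 259/11
  (346/87, -935/87) → W = 1561/87
  (111/40, -7/20) → W = -929/40
  (239/79, -22/79) → W = -2041/79

The binding constraints are -12a - 9b = 49 and -12a + 2b = -34.
Solving simultaneously gives a = 52/33, b = -83/11.

a = 52/33, b = -83/11, maximum W = 259/11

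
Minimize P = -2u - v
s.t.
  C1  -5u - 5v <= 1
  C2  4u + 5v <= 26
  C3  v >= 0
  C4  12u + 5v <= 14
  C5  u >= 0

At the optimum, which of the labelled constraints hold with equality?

Corner points and P = -2u - v:
  (7/6, 0) → P = -7/3
  (0, 0) → P = 0
  (0, 14/5) → P = -14/5

The minimum is at (0, 14/5). Substituting into each constraint, equality holds for C4 and C5; the remaining constraints have slack.

C4 and C5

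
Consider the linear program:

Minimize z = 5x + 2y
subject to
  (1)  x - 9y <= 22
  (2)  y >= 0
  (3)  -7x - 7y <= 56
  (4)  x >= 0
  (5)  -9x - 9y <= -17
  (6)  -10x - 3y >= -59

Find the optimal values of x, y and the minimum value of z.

x = 0, y = 17/9, minimum z = 34/9

Extreme points and z = 5x + 2y:
  (17/9, 0) → z = 85/9
  (59/10, 0) → z = 59/2
  (0, 17/9) → z = 34/9
  (0, 59/3) → z = 118/3

The binding constraints are x = 0 and -9x - 9y = -17.
Solving simultaneously gives x = 0, y = 17/9.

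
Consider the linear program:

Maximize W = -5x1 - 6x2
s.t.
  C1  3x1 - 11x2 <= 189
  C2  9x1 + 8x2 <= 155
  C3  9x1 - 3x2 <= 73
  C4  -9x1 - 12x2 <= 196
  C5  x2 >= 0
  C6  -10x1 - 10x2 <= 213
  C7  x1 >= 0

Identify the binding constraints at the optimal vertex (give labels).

C5 and C7

Feasible corners and W = -5x1 - 6x2:
  (1049/99, 82/11) → W = -9673/99
  (0, 155/8) → W = -465/4
  (73/9, 0) → W = -365/9
  (0, 0) → W = 0

The maximum is at (0, 0). Substituting into each constraint, equality holds for C5 and C7; the remaining constraints have slack.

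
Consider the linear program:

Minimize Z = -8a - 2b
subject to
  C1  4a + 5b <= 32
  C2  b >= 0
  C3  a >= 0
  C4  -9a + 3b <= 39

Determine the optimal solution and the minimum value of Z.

a = 8, b = 0, minimum Z = -64

Feasible corners and Z = -8a - 2b:
  (8, 0) → Z = -64
  (0, 32/5) → Z = -64/5
  (0, 0) → Z = 0

The binding constraints are 4a + 5b = 32 and b = 0.
Solving simultaneously gives a = 8, b = 0.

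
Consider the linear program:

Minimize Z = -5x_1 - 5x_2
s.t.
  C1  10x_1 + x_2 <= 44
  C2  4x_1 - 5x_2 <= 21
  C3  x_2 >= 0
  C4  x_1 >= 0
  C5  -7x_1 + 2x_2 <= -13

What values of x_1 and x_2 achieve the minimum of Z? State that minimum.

x_1 = 101/27, x_2 = 178/27, minimum Z = -155/3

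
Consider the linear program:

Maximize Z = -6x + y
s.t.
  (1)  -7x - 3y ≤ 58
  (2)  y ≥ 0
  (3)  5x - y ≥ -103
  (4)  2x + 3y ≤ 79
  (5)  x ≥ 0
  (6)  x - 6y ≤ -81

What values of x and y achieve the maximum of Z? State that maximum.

Vertices and Z = -6x + y:
  (0, 79/3) → Z = 79/3
  (77/5, 241/15) → Z = -229/3
  (0, 27/2) → Z = 27/2

The optimum lies where 2x + 3y = 79 and x = 0.
Solving simultaneously gives x = 0, y = 79/3.

x = 0, y = 79/3, maximum Z = 79/3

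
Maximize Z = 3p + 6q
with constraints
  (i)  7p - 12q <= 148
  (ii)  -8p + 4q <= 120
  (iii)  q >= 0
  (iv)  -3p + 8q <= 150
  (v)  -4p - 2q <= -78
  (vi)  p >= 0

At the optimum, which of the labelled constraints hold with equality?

Feasible corners and Z = 3p + 6q:
  (148/7, 0) → Z = 444/7
  (746/5, 747/10) → Z = 4479/5
  (39/2, 0) → Z = 117/2
  (162/19, 417/19) → Z = 2988/19

The maximum is at (746/5, 747/10). Substituting into each constraint, equality holds for (i) and (iv); the remaining constraints have slack.

(i) and (iv)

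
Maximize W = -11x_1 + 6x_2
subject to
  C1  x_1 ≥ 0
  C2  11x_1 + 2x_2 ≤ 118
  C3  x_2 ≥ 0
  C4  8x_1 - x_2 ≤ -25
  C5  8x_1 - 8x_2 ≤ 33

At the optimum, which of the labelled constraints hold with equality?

C1 and C2

Feasible corners and W = -11x_1 + 6x_2:
  (0, 59) → W = 354
  (0, 25) → W = 150
  (68/27, 1219/27) → W = 6566/27

The maximum is at (0, 59). Substituting into each constraint, equality holds for C1 and C2; the remaining constraints have slack.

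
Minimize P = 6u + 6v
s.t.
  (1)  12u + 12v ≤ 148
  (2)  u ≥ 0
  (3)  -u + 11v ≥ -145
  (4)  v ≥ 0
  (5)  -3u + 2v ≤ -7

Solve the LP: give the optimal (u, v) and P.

u = 7/3, v = 0, minimum P = 14

Vertices and P = 6u + 6v:
  (37/3, 0) → P = 74
  (19/3, 6) → P = 74
  (7/3, 0) → P = 14

The optimum lies where v = 0 and -3u + 2v = -7.
Solving simultaneously gives u = 7/3, v = 0.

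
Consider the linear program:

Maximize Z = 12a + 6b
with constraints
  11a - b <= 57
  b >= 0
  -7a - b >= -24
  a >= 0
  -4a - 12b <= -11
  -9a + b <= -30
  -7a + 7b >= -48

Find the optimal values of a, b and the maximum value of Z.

Feasible corners and Z = 12a + 6b:
  (24/7, 0) → Z = 288/7
  (10/3, 0) → Z = 40
  (27/8, 3/8) → Z = 171/4

a = 27/8, b = 3/8, maximum Z = 171/4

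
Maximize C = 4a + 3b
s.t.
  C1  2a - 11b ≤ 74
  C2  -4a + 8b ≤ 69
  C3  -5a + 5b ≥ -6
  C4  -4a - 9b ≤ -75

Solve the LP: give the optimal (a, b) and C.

Extreme points and C = 4a + 3b:
  (393/20, 369/20) → C = 2679/20
  (-21/68, 144/17) → C = 411/17
  (33/5, 27/5) → C = 213/5

a = 393/20, b = 369/20, maximum C = 2679/20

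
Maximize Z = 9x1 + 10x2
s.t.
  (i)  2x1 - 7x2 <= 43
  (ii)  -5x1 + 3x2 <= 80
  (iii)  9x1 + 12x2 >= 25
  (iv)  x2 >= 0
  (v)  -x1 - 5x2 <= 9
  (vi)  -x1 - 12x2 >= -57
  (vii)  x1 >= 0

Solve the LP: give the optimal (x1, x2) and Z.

x1 = 915/31, x2 = 71/31, maximum Z = 8945/31

Vertices and Z = 9x1 + 10x2:
  (43/2, 0) → Z = 387/2
  (915/31, 71/31) → Z = 8945/31
  (25/9, 0) → Z = 25
  (0, 25/12) → Z = 125/6
  (0, 19/4) → Z = 95/2

At the optimal vertex, 2x1 - 7x2 = 43 and -x1 - 12x2 = -57.
Solving simultaneously gives x1 = 915/31, x2 = 71/31.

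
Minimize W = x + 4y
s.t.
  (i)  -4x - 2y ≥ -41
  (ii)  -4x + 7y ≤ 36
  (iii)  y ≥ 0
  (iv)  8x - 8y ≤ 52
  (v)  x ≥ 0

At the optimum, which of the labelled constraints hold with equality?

Vertices and W = x + 4y:
  (215/36, 77/9) → W = 1447/36
  (9, 5/2) → W = 19
  (0, 36/7) → W = 144/7
  (13/2, 0) → W = 13/2
  (0, 0) → W = 0

The minimum is at (0, 0). Substituting into each constraint, equality holds for (iii) and (v); the remaining constraints have slack.

(iii) and (v)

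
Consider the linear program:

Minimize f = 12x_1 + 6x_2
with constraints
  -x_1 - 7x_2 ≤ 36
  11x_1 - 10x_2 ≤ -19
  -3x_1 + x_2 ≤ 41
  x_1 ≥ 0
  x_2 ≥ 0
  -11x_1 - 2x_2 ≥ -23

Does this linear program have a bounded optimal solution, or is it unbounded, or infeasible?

Vertices and f = 12x_1 + 6x_2:
  (0, 19/10) → f = 57/5
  (16/11, 7/2) → f = 423/11
  (0, 23/2) → f = 69
The feasible region has finitely many vertices and no improving ray; the minimum is 57/5 at (0, 19/10).

bounded optimum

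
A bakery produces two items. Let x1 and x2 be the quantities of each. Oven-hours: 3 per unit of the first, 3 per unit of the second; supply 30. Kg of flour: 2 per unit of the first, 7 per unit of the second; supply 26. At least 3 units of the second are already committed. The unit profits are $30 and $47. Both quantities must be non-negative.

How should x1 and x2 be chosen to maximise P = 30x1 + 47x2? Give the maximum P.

Extreme points and P = 30x1 + 47x2:
  (0, 26/7) → P = 1222/7
  (0, 3) → P = 141
  (5/2, 3) → P = 216

The binding constraints are 2x1 + 7x2 = 26 and x2 = 3.
Solving simultaneously gives x1 = 5/2, x2 = 3.

x1 = 5/2, x2 = 3, maximum P = 216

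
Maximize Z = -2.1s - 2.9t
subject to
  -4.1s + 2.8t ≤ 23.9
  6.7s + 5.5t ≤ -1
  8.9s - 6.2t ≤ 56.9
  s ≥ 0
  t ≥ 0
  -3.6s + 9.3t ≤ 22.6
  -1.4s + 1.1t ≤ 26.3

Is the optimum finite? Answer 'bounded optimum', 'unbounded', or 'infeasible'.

The boundaries -4.1s + 2.8t = 23.9 and t = 0 meet at (-239/41, 0), but that point violates s ≥ 0. Every candidate vertex is excluded by some other constraint, so the feasible region is empty.

infeasible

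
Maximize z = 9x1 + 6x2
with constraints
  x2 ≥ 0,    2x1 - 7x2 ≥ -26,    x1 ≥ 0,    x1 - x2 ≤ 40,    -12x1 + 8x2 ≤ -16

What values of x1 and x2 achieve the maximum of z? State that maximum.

x1 = 306/5, x2 = 106/5, maximum z = 678

Extreme points and z = 9x1 + 6x2:
  (40, 0) → z = 360
  (4/3, 0) → z = 12
  (306/5, 106/5) → z = 678
  (80/17, 86/17) → z = 1236/17

The optimum lies where 2x1 - 7x2 = -26 and x1 - x2 = 40.
Solving simultaneously gives x1 = 306/5, x2 = 106/5.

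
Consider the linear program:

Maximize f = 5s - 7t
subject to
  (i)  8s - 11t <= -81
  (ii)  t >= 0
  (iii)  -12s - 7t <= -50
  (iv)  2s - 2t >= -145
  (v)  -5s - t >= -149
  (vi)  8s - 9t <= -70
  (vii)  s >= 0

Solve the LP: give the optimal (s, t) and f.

s = 0, t = 70/9, maximum f = -490/9

Extreme points and f = 5s - 7t:
  (51/4, 341/4) → f = -533
  (0, 145/2) → f = -1015/2
  (1271/53, 1542/53) → f = -4439/53
  (0, 70/9) → f = -490/9

At the optimal vertex, 8s - 9t = -70 and s = 0.
Solving simultaneously gives s = 0, t = 70/9.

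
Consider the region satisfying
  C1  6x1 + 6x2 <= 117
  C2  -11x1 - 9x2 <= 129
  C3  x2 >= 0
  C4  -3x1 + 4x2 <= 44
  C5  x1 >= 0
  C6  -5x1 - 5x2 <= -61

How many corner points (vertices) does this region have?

4

Of the 14 pairwise boundary intersections, those satisfying every inequality are:
  (39/2, 0)
  (34/7, 205/14)
  (61/5, 0)
  (24/35, 403/35)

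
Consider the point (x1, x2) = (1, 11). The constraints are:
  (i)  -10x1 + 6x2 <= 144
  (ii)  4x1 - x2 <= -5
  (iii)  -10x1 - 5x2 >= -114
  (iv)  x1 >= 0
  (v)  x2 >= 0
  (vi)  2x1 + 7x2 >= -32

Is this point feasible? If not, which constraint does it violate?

(i): 56 ≤ 144 ✓
(ii): -7 ≤ -5 ✓
(iii): -65 ≥ -114 ✓
(iv): 1 ≥ 0 ✓
(v): 11 ≥ 0 ✓
(vi): 79 ≥ -32 ✓

feasible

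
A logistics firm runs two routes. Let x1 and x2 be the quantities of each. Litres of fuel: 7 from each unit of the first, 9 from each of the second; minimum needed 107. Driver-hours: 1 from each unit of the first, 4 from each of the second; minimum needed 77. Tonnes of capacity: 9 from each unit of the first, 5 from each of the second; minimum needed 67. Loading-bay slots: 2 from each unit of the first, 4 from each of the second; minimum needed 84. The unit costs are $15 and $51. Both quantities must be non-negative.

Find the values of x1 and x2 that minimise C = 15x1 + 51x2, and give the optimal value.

x1 = 7, x2 = 35/2, minimum C = 1995/2

The feasible region is unbounded (it extends along (0, 1), (1, 0)), but C strictly increases along every unbounded feasible direction, so there is no improving ray and the minimum is attained at a vertex.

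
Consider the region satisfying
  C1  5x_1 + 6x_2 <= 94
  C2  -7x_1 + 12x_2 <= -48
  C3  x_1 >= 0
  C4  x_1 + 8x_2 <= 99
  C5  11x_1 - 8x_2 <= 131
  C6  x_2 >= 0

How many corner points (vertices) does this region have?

Intersecting each pair of boundary lines and keeping only the points that satisfy every inequality leaves:
  (236/17, 209/51)
  (769/53, 379/106)
  (48/7, 0)
  (131/11, 0)

4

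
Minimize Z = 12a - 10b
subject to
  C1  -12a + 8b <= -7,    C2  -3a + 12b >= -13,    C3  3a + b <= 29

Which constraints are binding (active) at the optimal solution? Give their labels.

Extreme points and Z = 12a - 10b:
  (-1/6, -9/8) → Z = 37/4
  (239/36, 109/12) → Z = -67/6
  (361/39, 16/13) → Z = 1284/13

The minimum is at (239/36, 109/12). Substituting into each constraint, equality holds for C1 and C3; the remaining constraints have slack.

C1 and C3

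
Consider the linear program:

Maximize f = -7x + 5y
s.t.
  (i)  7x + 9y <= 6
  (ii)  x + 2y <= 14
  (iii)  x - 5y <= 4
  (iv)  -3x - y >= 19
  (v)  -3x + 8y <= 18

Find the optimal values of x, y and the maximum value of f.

x = -122/7, y = -30/7, maximum f = 704/7

Feasible corners and f = -7x + 5y:
  (-91/16, -31/16) → f = 241/8
  (-122/7, -30/7) → f = 704/7
  (-170/27, -1/9) → f = 1175/27

At the optimal vertex, x - 5y = 4 and -3x + 8y = 18.
Solving simultaneously gives x = -122/7, y = -30/7.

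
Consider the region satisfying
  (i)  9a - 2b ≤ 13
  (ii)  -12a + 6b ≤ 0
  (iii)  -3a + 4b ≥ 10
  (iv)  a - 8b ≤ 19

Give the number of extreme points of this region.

3

Intersecting each pair of boundary lines and keeping only the points that satisfy every inequality leaves:
  (13/5, 26/5)
  (12/5, 43/10)
  (2, 4)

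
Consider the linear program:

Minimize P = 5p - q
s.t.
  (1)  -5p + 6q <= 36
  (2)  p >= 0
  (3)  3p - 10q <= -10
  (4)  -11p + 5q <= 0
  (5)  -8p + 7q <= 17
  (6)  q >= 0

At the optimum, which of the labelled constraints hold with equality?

Vertices and P = 5p - q:
  (150/13, 203/13) → P = 547/13
  (10/19, 22/19) → P = 28/19
  (85/37, 187/37) → P = 238/37
The feasible region is unbounded (it extends along (6, 5), (10, 3)), but P strictly increases along every unbounded feasible direction, so there is no improving ray and the minimum is attained at a vertex.

The minimum is at (10/19, 22/19). Substituting into each constraint, equality holds for (3) and (4); the remaining constraints have slack.

(3) and (4)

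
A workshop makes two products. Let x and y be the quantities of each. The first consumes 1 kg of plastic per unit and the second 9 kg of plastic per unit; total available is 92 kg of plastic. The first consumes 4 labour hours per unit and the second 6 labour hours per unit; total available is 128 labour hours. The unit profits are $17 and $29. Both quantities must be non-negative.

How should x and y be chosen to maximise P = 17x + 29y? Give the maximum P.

x = 20, y = 8, maximum P = 572

At the optimal vertex, x + 9y = 92 and 4x + 6y = 128.
Solving simultaneously gives x = 20, y = 8.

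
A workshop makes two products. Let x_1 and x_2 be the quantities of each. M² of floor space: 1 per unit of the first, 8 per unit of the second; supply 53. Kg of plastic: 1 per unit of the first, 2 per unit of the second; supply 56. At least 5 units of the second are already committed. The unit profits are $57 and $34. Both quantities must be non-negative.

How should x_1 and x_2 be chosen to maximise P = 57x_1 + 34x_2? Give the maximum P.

Vertices and P = 57x_1 + 34x_2:
  (0, 53/8) → P = 901/4
  (0, 5) → P = 170
  (13, 5) → P = 911

The optimum lies where x_1 + 8x_2 = 53 and x_2 = 5.
Solving simultaneously gives x_1 = 13, x_2 = 5.

x_1 = 13, x_2 = 5, maximum P = 911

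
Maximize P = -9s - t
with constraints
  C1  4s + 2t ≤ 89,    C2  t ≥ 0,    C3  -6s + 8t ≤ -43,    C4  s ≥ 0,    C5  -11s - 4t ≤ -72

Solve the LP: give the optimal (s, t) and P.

s = 43/6, t = 0, maximum P = -129/2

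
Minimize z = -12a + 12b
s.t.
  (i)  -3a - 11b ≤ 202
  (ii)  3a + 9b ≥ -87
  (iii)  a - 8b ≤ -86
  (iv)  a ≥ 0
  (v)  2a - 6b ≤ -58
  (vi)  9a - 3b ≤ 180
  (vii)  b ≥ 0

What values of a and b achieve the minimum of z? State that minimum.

a = 209/8, b = 147/8, minimum z = -93

Feasible corners and z = -12a + 12b:
  (0, 43/4) → z = 129
  (26/5, 57/5) → z = 372/5
  (209/8, 147/8) → z = -93
The feasible region is unbounded (it extends along (0, 1), (1, 3)), but z strictly increases along every unbounded feasible direction, so there is no improving ray and the minimum is attained at a vertex.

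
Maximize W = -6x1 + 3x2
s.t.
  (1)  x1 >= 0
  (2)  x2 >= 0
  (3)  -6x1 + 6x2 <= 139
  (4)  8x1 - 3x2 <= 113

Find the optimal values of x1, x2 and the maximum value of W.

x1 = 0, x2 = 139/6, maximum W = 139/2

Corner points and W = -6x1 + 3x2:
  (0, 0) → W = 0
  (0, 139/6) → W = 139/2
  (113/8, 0) → W = -339/4
  (73/2, 179/3) → W = -40

The binding constraints are x1 = 0 and -6x1 + 6x2 = 139.
Solving simultaneously gives x1 = 0, x2 = 139/6.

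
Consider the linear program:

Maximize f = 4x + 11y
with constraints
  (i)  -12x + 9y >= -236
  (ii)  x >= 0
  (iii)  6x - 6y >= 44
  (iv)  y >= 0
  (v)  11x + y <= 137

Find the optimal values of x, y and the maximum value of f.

x = 433/36, y = 169/36, maximum f = 399/4

Corner points and f = 4x + 11y:
  (22/3, 0) → f = 88/3
  (433/36, 169/36) → f = 399/4
  (137/11, 0) → f = 548/11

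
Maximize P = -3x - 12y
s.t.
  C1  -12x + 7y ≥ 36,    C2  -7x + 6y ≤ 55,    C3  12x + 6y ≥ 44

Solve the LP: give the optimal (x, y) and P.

x = 23/39, y = 80/13, maximum P = -983/13

Feasible corners and P = -3x - 12y:
  (169/23, 408/23) → P = -5403/23
  (23/39, 80/13) → P = -983/13
  (-11/19, 484/57) → P = -1903/19

At the optimal vertex, -12x + 7y = 36 and 12x + 6y = 44.
Solving simultaneously gives x = 23/39, y = 80/13.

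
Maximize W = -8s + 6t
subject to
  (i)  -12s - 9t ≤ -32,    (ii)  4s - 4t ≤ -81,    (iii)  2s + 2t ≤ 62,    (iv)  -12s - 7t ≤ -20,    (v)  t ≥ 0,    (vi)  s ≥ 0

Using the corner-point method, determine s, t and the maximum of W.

Vertices and W = -8s + 6t:
  (43/8, 205/8) → W = 443/4
  (0, 81/4) → W = 243/2
  (0, 31) → W = 186

The optimum lies where 2s + 2t = 62 and s = 0.
Solving simultaneously gives s = 0, t = 31.

s = 0, t = 31, maximum W = 186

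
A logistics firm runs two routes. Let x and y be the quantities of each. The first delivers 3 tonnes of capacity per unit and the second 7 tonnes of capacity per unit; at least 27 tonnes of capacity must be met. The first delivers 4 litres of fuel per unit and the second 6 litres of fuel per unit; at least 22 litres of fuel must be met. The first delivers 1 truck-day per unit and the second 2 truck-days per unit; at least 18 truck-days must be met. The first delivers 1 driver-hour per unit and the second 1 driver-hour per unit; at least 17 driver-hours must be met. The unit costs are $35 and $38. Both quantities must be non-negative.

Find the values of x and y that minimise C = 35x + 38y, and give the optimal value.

x = 16, y = 1, minimum C = 598

Vertices and C = 35x + 38y:
  (0, 17) → C = 646
  (18, 0) → C = 630
  (16, 1) → C = 598
The feasible region is unbounded (it extends along (0, 1), (1, 0)), but C strictly increases along every unbounded feasible direction, so there is no improving ray and the minimum is attained at a vertex.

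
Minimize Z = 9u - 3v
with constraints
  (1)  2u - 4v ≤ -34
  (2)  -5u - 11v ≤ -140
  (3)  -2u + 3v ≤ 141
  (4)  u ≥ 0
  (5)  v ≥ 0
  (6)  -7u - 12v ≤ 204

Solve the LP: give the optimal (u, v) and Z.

Feasible corners and Z = 9u - 3v:
  (31/7, 75/7) → Z = 54/7
  (0, 140/11) → Z = -420/11
  (0, 47) → Z = -141
The feasible region is unbounded (it extends along (2, 1), (3, 2)), but Z strictly increases along every unbounded feasible direction, so there is no improving ray and the minimum is attained at a vertex.

At the optimal vertex, -2u + 3v = 141 and u = 0.
Solving simultaneously gives u = 0, v = 47.

u = 0, v = 47, minimum Z = -141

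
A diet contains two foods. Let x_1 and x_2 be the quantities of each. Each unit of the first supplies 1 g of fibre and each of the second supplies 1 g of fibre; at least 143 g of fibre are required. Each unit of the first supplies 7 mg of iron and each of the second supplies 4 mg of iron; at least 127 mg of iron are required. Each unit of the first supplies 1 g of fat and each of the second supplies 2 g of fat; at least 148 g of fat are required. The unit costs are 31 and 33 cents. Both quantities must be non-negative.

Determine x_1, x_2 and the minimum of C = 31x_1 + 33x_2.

Feasible corners and C = 31x_1 + 33x_2:
  (0, 143) → C = 4719
  (148, 0) → C = 4588
  (138, 5) → C = 4443
The feasible region is unbounded (it extends along (0, 1), (1, 0)), but C strictly increases along every unbounded feasible direction, so there is no improving ray and the minimum is attained at a vertex.

The optimum lies where x_1 + x_2 = 143 and x_1 + 2x_2 = 148.
Solving simultaneously gives x_1 = 138, x_2 = 5.

x_1 = 138, x_2 = 5, minimum C = 4443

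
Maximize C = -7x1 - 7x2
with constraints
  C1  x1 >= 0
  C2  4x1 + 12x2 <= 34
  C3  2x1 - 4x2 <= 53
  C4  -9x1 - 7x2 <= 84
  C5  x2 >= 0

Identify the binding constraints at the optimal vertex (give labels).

Corner points and C = -7x1 - 7x2:
  (0, 17/6) → C = -119/6
  (0, 0) → C = 0
  (17/2, 0) → C = -119/2

The maximum is at (0, 0). Substituting into each constraint, equality holds for C1 and C5; the remaining constraints have slack.

C1 and C5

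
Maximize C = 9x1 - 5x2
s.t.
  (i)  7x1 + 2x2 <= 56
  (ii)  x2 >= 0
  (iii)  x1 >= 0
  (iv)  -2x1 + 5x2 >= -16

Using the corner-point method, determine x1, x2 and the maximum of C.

x1 = 8, x2 = 0, maximum C = 72

Corner points and C = 9x1 - 5x2:
  (8, 0) → C = 72
  (0, 28) → C = -140
  (0, 0) → C = 0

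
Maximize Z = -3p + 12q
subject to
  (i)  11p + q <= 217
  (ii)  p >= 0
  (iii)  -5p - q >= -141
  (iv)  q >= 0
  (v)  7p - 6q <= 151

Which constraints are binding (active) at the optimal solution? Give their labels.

(ii) and (iii)

Feasible corners and Z = -3p + 12q:
  (38/3, 233/3) → Z = 894
  (217/11, 0) → Z = -651/11
  (0, 141) → Z = 1692
  (0, 0) → Z = 0

The maximum is at (0, 141). Substituting into each constraint, equality holds for (ii) and (iii); the remaining constraints have slack.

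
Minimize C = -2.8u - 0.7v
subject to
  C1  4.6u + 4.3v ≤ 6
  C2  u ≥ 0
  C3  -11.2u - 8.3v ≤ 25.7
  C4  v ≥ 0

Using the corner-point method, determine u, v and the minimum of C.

u = 30/23, v = 0, minimum C = -84/23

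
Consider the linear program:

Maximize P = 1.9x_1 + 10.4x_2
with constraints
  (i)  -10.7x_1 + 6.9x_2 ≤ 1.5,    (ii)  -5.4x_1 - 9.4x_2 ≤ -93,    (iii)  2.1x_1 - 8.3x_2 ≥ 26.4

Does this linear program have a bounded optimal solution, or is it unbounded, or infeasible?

From the feasible point (17001/1076, 879/1076), moving in the direction (8.3, 2.1) keeps every constraint satisfied while P increases without bound.

unbounded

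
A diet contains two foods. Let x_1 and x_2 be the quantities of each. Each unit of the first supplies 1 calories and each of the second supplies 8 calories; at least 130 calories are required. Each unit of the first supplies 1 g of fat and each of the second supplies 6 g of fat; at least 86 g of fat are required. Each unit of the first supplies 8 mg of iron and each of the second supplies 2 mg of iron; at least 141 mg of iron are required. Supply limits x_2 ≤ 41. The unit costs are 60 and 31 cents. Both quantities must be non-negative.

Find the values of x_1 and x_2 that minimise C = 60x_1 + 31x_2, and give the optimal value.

x_1 = 14, x_2 = 29/2, minimum C = 2579/2

Feasible corners and C = 60x_1 + 31x_2:
  (130, 0) → C = 7800
  (14, 29/2) → C = 2579/2
  (59/8, 41) → C = 3427/2
The feasible region is unbounded (it extends along (1, 0)), but C strictly increases along every unbounded feasible direction, so there is no improving ray and the minimum is attained at a vertex.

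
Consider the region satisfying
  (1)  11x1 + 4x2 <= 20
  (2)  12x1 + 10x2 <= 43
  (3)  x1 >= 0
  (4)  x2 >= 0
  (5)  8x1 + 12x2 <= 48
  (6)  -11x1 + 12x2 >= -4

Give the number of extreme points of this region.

5

The feasible vertices (each the meet of two boundaries and inside every other half-plane) are:
  (12/25, 92/25)
  (16/11, 1)
  (0, 0)
  (0, 4)
  (4/11, 0)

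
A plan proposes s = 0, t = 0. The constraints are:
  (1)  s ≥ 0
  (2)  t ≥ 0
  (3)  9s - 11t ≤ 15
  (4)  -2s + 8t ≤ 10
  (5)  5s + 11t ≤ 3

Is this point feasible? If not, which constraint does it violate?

feasible

(1): 0 ≥ 0 ✓
(2): 0 ≥ 0 ✓
(3): 0 ≤ 15 ✓
(4): 0 ≤ 10 ✓
(5): 0 ≤ 3 ✓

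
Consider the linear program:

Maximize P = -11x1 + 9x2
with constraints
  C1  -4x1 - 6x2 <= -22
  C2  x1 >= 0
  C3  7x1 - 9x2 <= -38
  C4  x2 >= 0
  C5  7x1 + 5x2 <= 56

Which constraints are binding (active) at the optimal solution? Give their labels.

C2 and C5

Extreme points and P = -11x1 + 9x2:
  (0, 38/9) → P = 38
  (0, 56/5) → P = 504/5
  (157/49, 47/7) → P = 1234/49

The maximum is at (0, 56/5). Substituting into each constraint, equality holds for C2 and C5; the remaining constraints have slack.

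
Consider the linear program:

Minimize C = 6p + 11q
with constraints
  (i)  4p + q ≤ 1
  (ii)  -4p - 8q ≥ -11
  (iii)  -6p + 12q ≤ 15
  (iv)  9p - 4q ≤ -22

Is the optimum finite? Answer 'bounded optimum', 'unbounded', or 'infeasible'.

unbounded

From the feasible point (-17/7, 1/28), moving in the direction (-12, -6) keeps every constraint satisfied while C decreases without bound.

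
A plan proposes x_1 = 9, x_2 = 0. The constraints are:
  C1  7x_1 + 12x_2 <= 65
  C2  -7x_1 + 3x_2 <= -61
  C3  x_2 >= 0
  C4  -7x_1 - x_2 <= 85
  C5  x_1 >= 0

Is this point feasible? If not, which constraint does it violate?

C1: 63 ≤ 65 ✓
C2: -63 ≤ -61 ✓
C3: 0 ≥ 0 ✓
C4: -63 ≤ 85 ✓
C5: 9 ≥ 0 ✓

feasible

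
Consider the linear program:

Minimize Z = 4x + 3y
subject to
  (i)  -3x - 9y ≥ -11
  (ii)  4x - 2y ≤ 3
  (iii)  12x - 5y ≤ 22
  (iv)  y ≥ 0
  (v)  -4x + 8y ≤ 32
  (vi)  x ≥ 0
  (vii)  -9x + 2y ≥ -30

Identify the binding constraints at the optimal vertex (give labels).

Vertices and Z = 4x + 3y:
  (7/6, 5/6) → Z = 43/6
  (0, 11/9) → Z = 11/3
  (3/4, 0) → Z = 3
  (0, 0) → Z = 0

The minimum is at (0, 0). Substituting into each constraint, equality holds for (iv) and (vi); the remaining constraints have slack.

(iv) and (vi)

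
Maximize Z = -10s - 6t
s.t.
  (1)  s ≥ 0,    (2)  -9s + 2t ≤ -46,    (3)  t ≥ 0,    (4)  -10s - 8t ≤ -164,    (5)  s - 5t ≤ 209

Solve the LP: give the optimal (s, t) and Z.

The feasible region is unbounded (it extends along (5, 1), (2, 9)), but Z strictly decreases along every unbounded feasible direction, so there is no improving ray and the maximum is attained at a vertex.

The binding constraints are -9s + 2t = -46 and -10s - 8t = -164.
Solving simultaneously gives s = 174/23, t = 254/23.

s = 174/23, t = 254/23, maximum Z = -3264/23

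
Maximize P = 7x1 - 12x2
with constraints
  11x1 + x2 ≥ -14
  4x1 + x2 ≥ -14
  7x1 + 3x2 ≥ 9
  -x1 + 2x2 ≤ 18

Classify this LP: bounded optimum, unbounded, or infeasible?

unbounded

From the feasible point (-51/26, 197/26), moving in the direction (2, 1) keeps every constraint satisfied while P increases without bound.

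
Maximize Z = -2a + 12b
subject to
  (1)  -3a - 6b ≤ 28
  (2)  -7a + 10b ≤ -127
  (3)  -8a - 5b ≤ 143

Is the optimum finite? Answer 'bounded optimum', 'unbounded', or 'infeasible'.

From the feasible point (241/36, -577/72), moving in the direction (10, 7) keeps every constraint satisfied while Z increases without bound.

unbounded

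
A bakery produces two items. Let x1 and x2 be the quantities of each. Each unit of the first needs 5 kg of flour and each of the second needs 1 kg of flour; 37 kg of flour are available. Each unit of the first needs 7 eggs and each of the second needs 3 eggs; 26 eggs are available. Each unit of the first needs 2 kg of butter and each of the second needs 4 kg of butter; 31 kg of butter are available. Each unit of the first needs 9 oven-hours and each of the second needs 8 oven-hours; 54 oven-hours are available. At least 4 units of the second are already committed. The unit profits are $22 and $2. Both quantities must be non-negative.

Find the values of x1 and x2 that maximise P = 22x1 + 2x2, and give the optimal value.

x1 = 2, x2 = 4, maximum P = 52

Corner points and P = 22x1 + 2x2:
  (0, 27/4) → P = 27/2
  (0, 4) → P = 8
  (46/29, 144/29) → P = 1300/29
  (2, 4) → P = 52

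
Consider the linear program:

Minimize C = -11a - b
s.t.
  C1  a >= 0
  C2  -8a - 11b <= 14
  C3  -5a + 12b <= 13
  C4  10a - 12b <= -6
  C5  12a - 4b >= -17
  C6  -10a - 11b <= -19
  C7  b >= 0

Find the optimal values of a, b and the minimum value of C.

a = 7/5, b = 5/3, minimum C = -256/15

Feasible corners and C = -11a - b:
  (7/5, 5/3) → C = -256/15
  (17/35, 9/7) → C = -232/35
  (81/115, 25/23) → C = -1016/115

The binding constraints are -5a + 12b = 13 and 10a - 12b = -6.
Solving simultaneously gives a = 7/5, b = 5/3.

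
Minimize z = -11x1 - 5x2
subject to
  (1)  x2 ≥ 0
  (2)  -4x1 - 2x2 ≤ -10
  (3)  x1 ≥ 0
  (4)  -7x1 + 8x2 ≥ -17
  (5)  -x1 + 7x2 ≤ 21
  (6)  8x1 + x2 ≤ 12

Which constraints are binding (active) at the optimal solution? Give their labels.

(5) and (6)

Feasible corners and z = -11x1 - 5x2:
  (14/15, 47/15) → z = -389/15
  (7/6, 8/3) → z = -157/6
  (21/19, 60/19) → z = -531/19

The minimum is at (21/19, 60/19). Substituting into each constraint, equality holds for (5) and (6); the remaining constraints have slack.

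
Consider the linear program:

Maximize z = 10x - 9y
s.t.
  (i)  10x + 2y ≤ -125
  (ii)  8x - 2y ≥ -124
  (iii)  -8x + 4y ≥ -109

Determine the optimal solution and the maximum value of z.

Extreme points and z = 10x - 9y:
  (-83/6, 20/3) → z = -595/3
  (-141/28, -1045/28) → z = 7995/28
  (-357/8, -233/2) → z = 2409/4

x = -357/8, y = -233/2, maximum z = 2409/4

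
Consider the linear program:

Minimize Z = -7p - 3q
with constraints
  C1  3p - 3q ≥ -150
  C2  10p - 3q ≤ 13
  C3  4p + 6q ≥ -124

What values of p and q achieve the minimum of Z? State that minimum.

Extreme points and Z = -7p - 3q:
  (163/7, 513/7) → Z = -2680/7
  (-212/5, 38/5) → Z = 274
  (-49/12, -323/18) → Z = 989/12

The optimum lies where 3p - 3q = -150 and 10p - 3q = 13.
Solving simultaneously gives p = 163/7, q = 513/7.

p = 163/7, q = 513/7, minimum Z = -2680/7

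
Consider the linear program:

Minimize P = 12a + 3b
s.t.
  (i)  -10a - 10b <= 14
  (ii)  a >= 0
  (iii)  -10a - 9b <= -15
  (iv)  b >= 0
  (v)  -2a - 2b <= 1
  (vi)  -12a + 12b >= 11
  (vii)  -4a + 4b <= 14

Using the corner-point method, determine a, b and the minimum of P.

Vertices and P = 12a + 3b:
  (0, 5/3) → P = 5
  (0, 7/2) → P = 21/2
  (27/76, 145/114) → P = 307/38
The feasible region is unbounded (it extends along (1, 1)), but P strictly increases along every unbounded feasible direction, so there is no improving ray and the minimum is attained at a vertex.

The optimum lies where a = 0 and -10a - 9b = -15.
Solving simultaneously gives a = 0, b = 5/3.

a = 0, b = 5/3, minimum P = 5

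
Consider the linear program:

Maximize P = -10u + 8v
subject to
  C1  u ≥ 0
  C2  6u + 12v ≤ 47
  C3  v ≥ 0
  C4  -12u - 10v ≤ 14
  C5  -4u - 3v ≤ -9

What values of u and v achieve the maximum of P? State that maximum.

u = 0, v = 47/12, maximum P = 94/3

Vertices and P = -10u + 8v:
  (0, 47/12) → P = 94/3
  (0, 3) → P = 24
  (47/6, 0) → P = -235/3
  (9/4, 0) → P = -45/2

At the optimal vertex, u = 0 and 6u + 12v = 47.
Solving simultaneously gives u = 0, v = 47/12.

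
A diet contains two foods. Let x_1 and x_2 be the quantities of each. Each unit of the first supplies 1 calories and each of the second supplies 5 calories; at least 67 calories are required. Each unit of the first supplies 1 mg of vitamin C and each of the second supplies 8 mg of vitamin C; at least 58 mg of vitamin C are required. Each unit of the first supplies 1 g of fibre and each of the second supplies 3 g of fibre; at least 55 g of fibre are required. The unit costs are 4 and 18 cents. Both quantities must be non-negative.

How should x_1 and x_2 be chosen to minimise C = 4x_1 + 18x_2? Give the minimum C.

x_1 = 37, x_2 = 6, minimum C = 256

Extreme points and C = 4x_1 + 18x_2:
  (0, 55/3) → C = 330
  (67, 0) → C = 268
  (37, 6) → C = 256
The feasible region is unbounded (it extends along (0, 1), (1, 0)), but C strictly increases along every unbounded feasible direction, so there is no improving ray and the minimum is attained at a vertex.

The binding constraints are x_1 + 5x_2 = 67 and x_1 + 3x_2 = 55.
Solving simultaneously gives x_1 = 37, x_2 = 6.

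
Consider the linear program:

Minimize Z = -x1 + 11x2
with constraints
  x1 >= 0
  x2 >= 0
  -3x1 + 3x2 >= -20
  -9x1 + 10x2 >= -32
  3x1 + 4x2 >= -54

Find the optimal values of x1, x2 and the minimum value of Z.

x1 = 32/9, x2 = 0, minimum Z = -32/9

Vertices and Z = -x1 + 11x2:
  (0, 0) → Z = 0
  (32/9, 0) → Z = -32/9
  (104/3, 28) → Z = 820/3
The feasible region is unbounded (it extends along (0, 1), (1, 1)), but Z strictly increases along every unbounded feasible direction, so there is no improving ray and the minimum is attained at a vertex.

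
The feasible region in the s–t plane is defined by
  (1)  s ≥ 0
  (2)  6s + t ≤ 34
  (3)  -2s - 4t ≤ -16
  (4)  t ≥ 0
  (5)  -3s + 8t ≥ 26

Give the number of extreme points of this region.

Pairwise boundary intersections that survive every other constraint:
  (0, 34)
  (0, 4)
  (82/17, 86/17)
  (6/7, 25/7)

4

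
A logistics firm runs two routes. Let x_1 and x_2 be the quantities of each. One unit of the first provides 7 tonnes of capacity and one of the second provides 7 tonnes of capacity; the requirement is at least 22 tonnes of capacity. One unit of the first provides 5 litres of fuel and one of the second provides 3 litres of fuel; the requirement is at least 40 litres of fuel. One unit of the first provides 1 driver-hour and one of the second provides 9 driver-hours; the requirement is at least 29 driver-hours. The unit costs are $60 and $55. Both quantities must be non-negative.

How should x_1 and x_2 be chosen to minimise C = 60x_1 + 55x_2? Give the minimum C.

Extreme points and C = 60x_1 + 55x_2:
  (0, 40/3) → C = 2200/3
  (29, 0) → C = 1740
  (13/2, 5/2) → C = 1055/2
The feasible region is unbounded (it extends along (0, 1), (1, 0)), but C strictly increases along every unbounded feasible direction, so there is no improving ray and the minimum is attained at a vertex.

The optimum lies where 5x_1 + 3x_2 = 40 and x_1 + 9x_2 = 29.
Solving simultaneously gives x_1 = 13/2, x_2 = 5/2.

x_1 = 13/2, x_2 = 5/2, minimum C = 1055/2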